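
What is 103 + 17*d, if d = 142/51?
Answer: 451/3 ≈ 150.33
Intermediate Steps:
d = 142/51 (d = 142*(1/51) = 142/51 ≈ 2.7843)
103 + 17*d = 103 + 17*(142/51) = 103 + 142/3 = 451/3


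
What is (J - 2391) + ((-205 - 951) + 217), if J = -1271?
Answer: -4601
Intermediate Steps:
(J - 2391) + ((-205 - 951) + 217) = (-1271 - 2391) + ((-205 - 951) + 217) = -3662 + (-1156 + 217) = -3662 - 939 = -4601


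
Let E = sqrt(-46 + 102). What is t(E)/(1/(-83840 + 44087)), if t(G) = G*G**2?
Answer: -4452336*sqrt(14) ≈ -1.6659e+7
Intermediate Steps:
E = 2*sqrt(14) (E = sqrt(56) = 2*sqrt(14) ≈ 7.4833)
t(G) = G**3
t(E)/(1/(-83840 + 44087)) = (2*sqrt(14))**3/(1/(-83840 + 44087)) = (112*sqrt(14))/(1/(-39753)) = (112*sqrt(14))/(-1/39753) = (112*sqrt(14))*(-39753) = -4452336*sqrt(14)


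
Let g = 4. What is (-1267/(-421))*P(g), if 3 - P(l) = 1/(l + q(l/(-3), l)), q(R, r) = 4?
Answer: 29141/3368 ≈ 8.6523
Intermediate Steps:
P(l) = 3 - 1/(4 + l) (P(l) = 3 - 1/(l + 4) = 3 - 1/(4 + l))
(-1267/(-421))*P(g) = (-1267/(-421))*((11 + 3*4)/(4 + 4)) = (-1267*(-1/421))*((11 + 12)/8) = 1267*((1/8)*23)/421 = (1267/421)*(23/8) = 29141/3368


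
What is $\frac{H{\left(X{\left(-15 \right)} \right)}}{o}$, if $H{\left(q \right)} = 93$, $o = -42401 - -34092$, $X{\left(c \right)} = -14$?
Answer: $- \frac{93}{8309} \approx -0.011193$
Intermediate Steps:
$o = -8309$ ($o = -42401 + 34092 = -8309$)
$\frac{H{\left(X{\left(-15 \right)} \right)}}{o} = \frac{93}{-8309} = 93 \left(- \frac{1}{8309}\right) = - \frac{93}{8309}$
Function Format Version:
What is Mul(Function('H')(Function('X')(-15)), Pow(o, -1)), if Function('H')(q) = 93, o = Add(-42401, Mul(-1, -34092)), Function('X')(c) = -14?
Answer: Rational(-93, 8309) ≈ -0.011193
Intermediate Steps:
o = -8309 (o = Add(-42401, 34092) = -8309)
Mul(Function('H')(Function('X')(-15)), Pow(o, -1)) = Mul(93, Pow(-8309, -1)) = Mul(93, Rational(-1, 8309)) = Rational(-93, 8309)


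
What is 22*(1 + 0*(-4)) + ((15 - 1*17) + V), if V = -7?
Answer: 13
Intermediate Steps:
22*(1 + 0*(-4)) + ((15 - 1*17) + V) = 22*(1 + 0*(-4)) + ((15 - 1*17) - 7) = 22*(1 + 0) + ((15 - 17) - 7) = 22*1 + (-2 - 7) = 22 - 9 = 13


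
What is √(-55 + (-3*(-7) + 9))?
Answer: 5*I ≈ 5.0*I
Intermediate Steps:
√(-55 + (-3*(-7) + 9)) = √(-55 + (21 + 9)) = √(-55 + 30) = √(-25) = 5*I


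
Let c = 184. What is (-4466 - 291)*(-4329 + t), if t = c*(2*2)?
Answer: 17091901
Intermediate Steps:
t = 736 (t = 184*(2*2) = 184*4 = 736)
(-4466 - 291)*(-4329 + t) = (-4466 - 291)*(-4329 + 736) = -4757*(-3593) = 17091901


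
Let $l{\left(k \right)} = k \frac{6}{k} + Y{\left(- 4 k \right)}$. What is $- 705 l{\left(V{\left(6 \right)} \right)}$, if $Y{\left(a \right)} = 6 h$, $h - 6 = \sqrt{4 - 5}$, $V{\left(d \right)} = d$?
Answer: $-29610 - 4230 i \approx -29610.0 - 4230.0 i$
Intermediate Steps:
$h = 6 + i$ ($h = 6 + \sqrt{4 - 5} = 6 + \sqrt{-1} = 6 + i \approx 6.0 + 1.0 i$)
$Y{\left(a \right)} = 36 + 6 i$ ($Y{\left(a \right)} = 6 \left(6 + i\right) = 36 + 6 i$)
$l{\left(k \right)} = 42 + 6 i$ ($l{\left(k \right)} = k \frac{6}{k} + \left(36 + 6 i\right) = 6 + \left(36 + 6 i\right) = 42 + 6 i$)
$- 705 l{\left(V{\left(6 \right)} \right)} = - 705 \left(42 + 6 i\right) = -29610 - 4230 i$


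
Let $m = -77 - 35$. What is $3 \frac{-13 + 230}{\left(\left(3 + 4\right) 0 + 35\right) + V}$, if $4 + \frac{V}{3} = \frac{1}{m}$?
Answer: $\frac{2352}{83} \approx 28.337$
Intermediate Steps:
$m = -112$ ($m = -77 - 35 = -112$)
$V = - \frac{1347}{112}$ ($V = -12 + \frac{3}{-112} = -12 + 3 \left(- \frac{1}{112}\right) = -12 - \frac{3}{112} = - \frac{1347}{112} \approx -12.027$)
$3 \frac{-13 + 230}{\left(\left(3 + 4\right) 0 + 35\right) + V} = 3 \frac{-13 + 230}{\left(\left(3 + 4\right) 0 + 35\right) - \frac{1347}{112}} = 3 \frac{217}{\left(7 \cdot 0 + 35\right) - \frac{1347}{112}} = 3 \frac{217}{\left(0 + 35\right) - \frac{1347}{112}} = 3 \frac{217}{35 - \frac{1347}{112}} = 3 \frac{217}{\frac{2573}{112}} = 3 \cdot 217 \cdot \frac{112}{2573} = 3 \cdot \frac{784}{83} = \frac{2352}{83}$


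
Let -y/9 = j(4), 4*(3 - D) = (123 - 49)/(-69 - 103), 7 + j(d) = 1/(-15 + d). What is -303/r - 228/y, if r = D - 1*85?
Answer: 32282/253539 ≈ 0.12733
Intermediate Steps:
j(d) = -7 + 1/(-15 + d)
D = 1069/344 (D = 3 - (123 - 49)/(4*(-69 - 103)) = 3 - 37/(2*(-172)) = 3 - 37*(-1)/(2*172) = 3 - 1/4*(-37/86) = 3 + 37/344 = 1069/344 ≈ 3.1076)
y = 702/11 (y = -9*(106 - 7*4)/(-15 + 4) = -9*(106 - 28)/(-11) = -(-9)*78/11 = -9*(-78/11) = 702/11 ≈ 63.818)
r = -28171/344 (r = 1069/344 - 1*85 = 1069/344 - 85 = -28171/344 ≈ -81.892)
-303/r - 228/y = -303/(-28171/344) - 228/702/11 = -303*(-344/28171) - 228*11/702 = 104232/28171 - 418/117 = 32282/253539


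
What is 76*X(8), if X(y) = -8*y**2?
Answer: -38912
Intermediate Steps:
76*X(8) = 76*(-8*8**2) = 76*(-8*64) = 76*(-512) = -38912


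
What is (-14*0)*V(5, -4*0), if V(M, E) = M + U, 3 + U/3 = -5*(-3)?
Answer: 0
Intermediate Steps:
U = 36 (U = -9 + 3*(-5*(-3)) = -9 + 3*15 = -9 + 45 = 36)
V(M, E) = 36 + M (V(M, E) = M + 36 = 36 + M)
(-14*0)*V(5, -4*0) = (-14*0)*(36 + 5) = 0*41 = 0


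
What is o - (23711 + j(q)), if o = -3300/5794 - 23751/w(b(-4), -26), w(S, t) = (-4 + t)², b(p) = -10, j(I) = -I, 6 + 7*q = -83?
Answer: -48163991481/2027900 ≈ -23751.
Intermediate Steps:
q = -89/7 (q = -6/7 + (⅐)*(-83) = -6/7 - 83/7 = -89/7 ≈ -12.714)
o = -7810183/289700 (o = -3300/5794 - 23751/(-4 - 26)² = -3300*1/5794 - 23751/((-30)²) = -1650/2897 - 23751/900 = -1650/2897 - 23751*1/900 = -1650/2897 - 2639/100 = -7810183/289700 ≈ -26.960)
o - (23711 + j(q)) = -7810183/289700 - (23711 - 1*(-89/7)) = -7810183/289700 - (23711 + 89/7) = -7810183/289700 - 1*166066/7 = -7810183/289700 - 166066/7 = -48163991481/2027900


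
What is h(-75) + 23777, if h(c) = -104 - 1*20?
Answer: 23653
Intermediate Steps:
h(c) = -124 (h(c) = -104 - 20 = -124)
h(-75) + 23777 = -124 + 23777 = 23653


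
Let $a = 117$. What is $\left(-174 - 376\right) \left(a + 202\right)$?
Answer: $-175450$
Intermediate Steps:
$\left(-174 - 376\right) \left(a + 202\right) = \left(-174 - 376\right) \left(117 + 202\right) = \left(-550\right) 319 = -175450$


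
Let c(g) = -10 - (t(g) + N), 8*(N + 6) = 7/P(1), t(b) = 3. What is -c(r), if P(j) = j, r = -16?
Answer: 63/8 ≈ 7.8750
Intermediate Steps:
N = -41/8 (N = -6 + (7/1)/8 = -6 + (7*1)/8 = -6 + (1/8)*7 = -6 + 7/8 = -41/8 ≈ -5.1250)
c(g) = -63/8 (c(g) = -10 - (3 - 41/8) = -10 - 1*(-17/8) = -10 + 17/8 = -63/8)
-c(r) = -1*(-63/8) = 63/8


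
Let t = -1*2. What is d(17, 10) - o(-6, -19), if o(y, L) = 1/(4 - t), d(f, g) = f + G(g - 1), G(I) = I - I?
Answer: 101/6 ≈ 16.833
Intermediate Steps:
t = -2
G(I) = 0
d(f, g) = f (d(f, g) = f + 0 = f)
o(y, L) = 1/6 (o(y, L) = 1/(4 - 1*(-2)) = 1/(4 + 2) = 1/6)
d(17, 10) - o(-6, -19) = 17 - 1*1/6 = 17 - 1/6 = 101/6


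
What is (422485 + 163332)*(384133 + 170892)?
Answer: 325143080425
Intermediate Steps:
(422485 + 163332)*(384133 + 170892) = 585817*555025 = 325143080425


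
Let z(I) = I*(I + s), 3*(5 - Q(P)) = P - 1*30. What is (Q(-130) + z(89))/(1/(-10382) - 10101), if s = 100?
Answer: -525723716/314605749 ≈ -1.6711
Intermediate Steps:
Q(P) = 15 - P/3 (Q(P) = 5 - (P - 1*30)/3 = 5 - (P - 30)/3 = 5 - (-30 + P)/3 = 5 + (10 - P/3) = 15 - P/3)
z(I) = I*(100 + I) (z(I) = I*(I + 100) = I*(100 + I))
(Q(-130) + z(89))/(1/(-10382) - 10101) = ((15 - ⅓*(-130)) + 89*(100 + 89))/(1/(-10382) - 10101) = ((15 + 130/3) + 89*189)/(-1/10382 - 10101) = (175/3 + 16821)/(-104868583/10382) = (50638/3)*(-10382/104868583) = -525723716/314605749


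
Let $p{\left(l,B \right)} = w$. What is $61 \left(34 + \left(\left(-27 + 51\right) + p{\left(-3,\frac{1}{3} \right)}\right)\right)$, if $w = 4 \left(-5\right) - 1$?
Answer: $2257$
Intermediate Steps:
$w = -21$ ($w = -20 - 1 = -21$)
$p{\left(l,B \right)} = -21$
$61 \left(34 + \left(\left(-27 + 51\right) + p{\left(-3,\frac{1}{3} \right)}\right)\right) = 61 \left(34 + \left(\left(-27 + 51\right) - 21\right)\right) = 61 \left(34 + \left(24 - 21\right)\right) = 61 \left(34 + 3\right) = 61 \cdot 37 = 2257$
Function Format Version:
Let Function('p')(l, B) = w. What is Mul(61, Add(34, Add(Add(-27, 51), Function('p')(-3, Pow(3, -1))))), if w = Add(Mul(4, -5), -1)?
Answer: 2257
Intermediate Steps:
w = -21 (w = Add(-20, -1) = -21)
Function('p')(l, B) = -21
Mul(61, Add(34, Add(Add(-27, 51), Function('p')(-3, Pow(3, -1))))) = Mul(61, Add(34, Add(Add(-27, 51), -21))) = Mul(61, Add(34, Add(24, -21))) = Mul(61, Add(34, 3)) = Mul(61, 37) = 2257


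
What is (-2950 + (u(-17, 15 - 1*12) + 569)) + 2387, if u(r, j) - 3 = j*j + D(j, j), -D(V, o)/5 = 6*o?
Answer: -72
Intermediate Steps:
D(V, o) = -30*o
u(r, j) = 3 + j**2 - 30*j (u(r, j) = 3 + (j*j - 30*j) = 3 + (j**2 - 30*j) = 3 + j**2 - 30*j)
(-2950 + (u(-17, 15 - 1*12) + 569)) + 2387 = (-2950 + ((3 + (15 - 1*12)**2 - 30*(15 - 1*12)) + 569)) + 2387 = (-2950 + ((3 + (15 - 12)**2 - 30*(15 - 12)) + 569)) + 2387 = (-2950 + ((3 + 3**2 - 30*3) + 569)) + 2387 = (-2950 + ((3 + 9 - 90) + 569)) + 2387 = (-2950 + (-78 + 569)) + 2387 = (-2950 + 491) + 2387 = -2459 + 2387 = -72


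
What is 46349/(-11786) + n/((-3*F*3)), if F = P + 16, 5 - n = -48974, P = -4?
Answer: -291136093/636444 ≈ -457.44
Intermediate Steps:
n = 48979 (n = 5 - 1*(-48974) = 5 + 48974 = 48979)
F = 12 (F = -4 + 16 = 12)
46349/(-11786) + n/((-3*F*3)) = 46349/(-11786) + 48979/((-3*12*3)) = 46349*(-1/11786) + 48979/((-36*3)) = -46349/11786 + 48979/(-108) = -46349/11786 + 48979*(-1/108) = -46349/11786 - 48979/108 = -291136093/636444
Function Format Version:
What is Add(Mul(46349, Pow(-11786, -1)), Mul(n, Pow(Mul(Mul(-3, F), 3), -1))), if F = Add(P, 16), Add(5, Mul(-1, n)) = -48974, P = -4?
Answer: Rational(-291136093, 636444) ≈ -457.44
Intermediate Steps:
n = 48979 (n = Add(5, Mul(-1, -48974)) = Add(5, 48974) = 48979)
F = 12 (F = Add(-4, 16) = 12)
Add(Mul(46349, Pow(-11786, -1)), Mul(n, Pow(Mul(Mul(-3, F), 3), -1))) = Add(Mul(46349, Pow(-11786, -1)), Mul(48979, Pow(Mul(Mul(-3, 12), 3), -1))) = Add(Mul(46349, Rational(-1, 11786)), Mul(48979, Pow(Mul(-36, 3), -1))) = Add(Rational(-46349, 11786), Mul(48979, Pow(-108, -1))) = Add(Rational(-46349, 11786), Mul(48979, Rational(-1, 108))) = Add(Rational(-46349, 11786), Rational(-48979, 108)) = Rational(-291136093, 636444)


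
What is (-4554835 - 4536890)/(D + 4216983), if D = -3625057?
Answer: -9091725/591926 ≈ -15.360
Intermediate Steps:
(-4554835 - 4536890)/(D + 4216983) = (-4554835 - 4536890)/(-3625057 + 4216983) = -9091725/591926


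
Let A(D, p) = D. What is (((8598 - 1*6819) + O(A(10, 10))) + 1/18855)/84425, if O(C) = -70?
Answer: 32223196/1591833375 ≈ 0.020243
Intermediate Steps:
(((8598 - 1*6819) + O(A(10, 10))) + 1/18855)/84425 = (((8598 - 1*6819) - 70) + 1/18855)/84425 = (((8598 - 6819) - 70) + 1/18855)*(1/84425) = ((1779 - 70) + 1/18855)*(1/84425) = (1709 + 1/18855)*(1/84425) = (32223196/18855)*(1/84425) = 32223196/1591833375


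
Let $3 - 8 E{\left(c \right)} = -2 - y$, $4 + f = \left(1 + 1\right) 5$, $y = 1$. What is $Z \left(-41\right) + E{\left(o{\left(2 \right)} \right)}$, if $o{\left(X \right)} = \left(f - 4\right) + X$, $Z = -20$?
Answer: $\frac{3283}{4} \approx 820.75$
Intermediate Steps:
$f = 6$ ($f = -4 + \left(1 + 1\right) 5 = -4 + 2 \cdot 5 = -4 + 10 = 6$)
$o{\left(X \right)} = 2 + X$ ($o{\left(X \right)} = \left(6 - 4\right) + X = 2 + X$)
$E{\left(c \right)} = \frac{3}{4}$ ($E{\left(c \right)} = \frac{3}{8} - \frac{-2 - 1}{8} = \frac{3}{8} - - \frac{3}{8} = \frac{3}{8} + \frac{3}{8} = \frac{3}{4}$)
$Z \left(-41\right) + E{\left(o{\left(2 \right)} \right)} = \left(-20\right) \left(-41\right) + \frac{3}{4} = 820 + \frac{3}{4} = \frac{3283}{4}$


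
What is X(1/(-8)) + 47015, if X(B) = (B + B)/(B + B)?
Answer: 47016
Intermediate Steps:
X(B) = 1 (X(B) = (2*B)/((2*B)) = (2*B)*(1/(2*B)) = 1)
X(1/(-8)) + 47015 = 1 + 47015 = 47016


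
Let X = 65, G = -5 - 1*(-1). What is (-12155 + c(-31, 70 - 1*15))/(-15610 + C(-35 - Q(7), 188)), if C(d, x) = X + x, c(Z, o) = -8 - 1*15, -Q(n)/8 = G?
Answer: 12178/15357 ≈ 0.79299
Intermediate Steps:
G = -4 (G = -5 + 1 = -4)
Q(n) = 32 (Q(n) = -8*(-4) = 32)
c(Z, o) = -23 (c(Z, o) = -8 - 15 = -23)
C(d, x) = 65 + x
(-12155 + c(-31, 70 - 1*15))/(-15610 + C(-35 - Q(7), 188)) = (-12155 - 23)/(-15610 + (65 + 188)) = -12178/(-15610 + 253) = -12178/(-15357) = -12178*(-1/15357) = 12178/15357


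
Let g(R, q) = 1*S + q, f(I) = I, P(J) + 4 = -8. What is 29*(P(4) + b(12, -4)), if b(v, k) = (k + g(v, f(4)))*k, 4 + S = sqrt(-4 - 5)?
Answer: 116 - 348*I ≈ 116.0 - 348.0*I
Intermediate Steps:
P(J) = -12 (P(J) = -4 - 8 = -12)
S = -4 + 3*I (S = -4 + sqrt(-4 - 5) = -4 + sqrt(-9) = -4 + 3*I ≈ -4.0 + 3.0*I)
g(R, q) = -4 + q + 3*I (g(R, q) = 1*(-4 + 3*I) + q = (-4 + 3*I) + q = -4 + q + 3*I)
b(v, k) = k*(k + 3*I) (b(v, k) = (k + (-4 + 4 + 3*I))*k = (k + 3*I)*k = k*(k + 3*I))
29*(P(4) + b(12, -4)) = 29*(-12 - 4*(-4 + 3*I)) = 29*(-12 + (16 - 12*I)) = 29*(4 - 12*I) = 116 - 348*I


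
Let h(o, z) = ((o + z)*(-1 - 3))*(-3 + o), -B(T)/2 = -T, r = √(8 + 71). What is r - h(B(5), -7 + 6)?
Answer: 252 + √79 ≈ 260.89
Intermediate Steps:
r = √79 ≈ 8.8882
B(T) = 2*T (B(T) = -(-2)*T = 2*T)
h(o, z) = (-3 + o)*(-4*o - 4*z) (h(o, z) = ((o + z)*(-4))*(-3 + o) = (-4*o - 4*z)*(-3 + o) = (-3 + o)*(-4*o - 4*z))
r - h(B(5), -7 + 6) = √79 - (-4*(2*5)² + 12*(2*5) + 12*(-7 + 6) - 4*2*5*(-7 + 6)) = √79 - (-4*10² + 12*10 + 12*(-1) - 4*10*(-1)) = √79 - (-4*100 + 120 - 12 + 40) = √79 - (-400 + 120 - 12 + 40) = √79 - 1*(-252) = √79 + 252 = 252 + √79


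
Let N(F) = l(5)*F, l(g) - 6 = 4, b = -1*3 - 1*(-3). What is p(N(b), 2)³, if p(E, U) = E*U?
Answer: 0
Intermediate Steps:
b = 0 (b = -3 + 3 = 0)
l(g) = 10 (l(g) = 6 + 4 = 10)
N(F) = 10*F
p(N(b), 2)³ = ((10*0)*2)³ = (0*2)³ = 0³ = 0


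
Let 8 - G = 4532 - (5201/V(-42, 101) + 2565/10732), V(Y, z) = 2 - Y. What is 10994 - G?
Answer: 908974219/59026 ≈ 15400.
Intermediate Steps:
G = -260042375/59026 (G = 8 - (4532 - (5201/(2 - 1*(-42)) + 2565/10732)) = 8 - (4532 - (5201/(2 + 42) + 2565*(1/10732))) = 8 - (4532 - (5201/44 + 2565/10732)) = 8 - (4532 - 1*6991249/59026) = 8 - (4532 - 6991249/59026) = 8 - 1*260514583/59026 = 8 - 260514583/59026 = -260042375/59026 ≈ -4405.6)
10994 - G = 10994 - 1*(-260042375/59026) = 10994 + 260042375/59026 = 908974219/59026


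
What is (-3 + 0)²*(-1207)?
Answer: -10863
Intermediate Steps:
(-3 + 0)²*(-1207) = (-3)²*(-1207) = 9*(-1207) = -10863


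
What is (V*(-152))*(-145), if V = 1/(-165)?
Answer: -4408/33 ≈ -133.58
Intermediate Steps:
V = -1/165 ≈ -0.0060606
(V*(-152))*(-145) = -1/165*(-152)*(-145) = (152/165)*(-145) = -4408/33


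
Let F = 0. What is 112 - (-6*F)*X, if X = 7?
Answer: 112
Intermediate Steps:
112 - (-6*F)*X = 112 - (-6*0)*7 = 112 - 0*7 = 112 - 1*0 = 112 + 0 = 112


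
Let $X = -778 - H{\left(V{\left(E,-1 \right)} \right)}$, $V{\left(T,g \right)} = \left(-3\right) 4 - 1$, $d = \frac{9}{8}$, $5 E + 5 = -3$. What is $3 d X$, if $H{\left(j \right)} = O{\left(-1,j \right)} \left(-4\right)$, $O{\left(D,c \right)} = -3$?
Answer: $- \frac{10665}{4} \approx -2666.3$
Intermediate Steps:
$E = - \frac{8}{5}$ ($E = -1 + \frac{1}{5} \left(-3\right) = -1 - \frac{3}{5} = - \frac{8}{5} \approx -1.6$)
$d = \frac{9}{8}$ ($d = 9 \cdot \frac{1}{8} = \frac{9}{8} \approx 1.125$)
$V{\left(T,g \right)} = -13$ ($V{\left(T,g \right)} = -12 - 1 = -13$)
$H{\left(j \right)} = 12$ ($H{\left(j \right)} = \left(-3\right) \left(-4\right) = 12$)
$X = -790$ ($X = -778 - 12 = -790$)
$3 d X = 3 \cdot \frac{9}{8} \left(-790\right) = \frac{27}{8} \left(-790\right) = - \frac{10665}{4}$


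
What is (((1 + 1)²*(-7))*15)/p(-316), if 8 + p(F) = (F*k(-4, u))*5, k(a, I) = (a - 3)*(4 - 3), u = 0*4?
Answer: -35/921 ≈ -0.038002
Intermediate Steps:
u = 0
k(a, I) = -3 + a (k(a, I) = (-3 + a)*1 = -3 + a)
p(F) = -8 - 35*F (p(F) = -8 + (F*(-3 - 4))*5 = -8 + (F*(-7))*5 = -8 - 7*F*5 = -8 - 35*F)
(((1 + 1)²*(-7))*15)/p(-316) = (((1 + 1)²*(-7))*15)/(-8 - 35*(-316)) = ((2²*(-7))*15)/(-8 + 11060) = ((4*(-7))*15)/11052 = -28*15*(1/11052) = -420*1/11052 = -35/921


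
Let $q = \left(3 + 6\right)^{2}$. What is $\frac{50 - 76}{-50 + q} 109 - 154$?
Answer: $- \frac{7608}{31} \approx -245.42$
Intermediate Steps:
$q = 81$ ($q = 9^{2} = 81$)
$\frac{50 - 76}{-50 + q} 109 - 154 = \frac{50 - 76}{-50 + 81} \cdot 109 - 154 = - \frac{26}{31} \cdot 109 - 154 = \left(-26\right) \frac{1}{31} \cdot 109 - 154 = \left(- \frac{26}{31}\right) 109 - 154 = - \frac{2834}{31} - 154 = - \frac{7608}{31}$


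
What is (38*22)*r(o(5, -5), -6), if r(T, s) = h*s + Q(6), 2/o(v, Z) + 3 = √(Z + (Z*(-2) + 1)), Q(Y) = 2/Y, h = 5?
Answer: -74404/3 ≈ -24801.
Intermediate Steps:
o(v, Z) = 2/(-3 + √(1 - Z)) (o(v, Z) = 2/(-3 + √(Z + (Z*(-2) + 1))) = 2/(-3 + √(Z + (-2*Z + 1))) = 2/(-3 + √(Z + (1 - 2*Z))) = 2/(-3 + √(1 - Z)))
r(T, s) = ⅓ + 5*s (r(T, s) = 5*s + 2/6 = 5*s + 2*(⅙) = 5*s + ⅓ = ⅓ + 5*s)
(38*22)*r(o(5, -5), -6) = (38*22)*(⅓ + 5*(-6)) = 836*(⅓ - 30) = 836*(-89/3) = -74404/3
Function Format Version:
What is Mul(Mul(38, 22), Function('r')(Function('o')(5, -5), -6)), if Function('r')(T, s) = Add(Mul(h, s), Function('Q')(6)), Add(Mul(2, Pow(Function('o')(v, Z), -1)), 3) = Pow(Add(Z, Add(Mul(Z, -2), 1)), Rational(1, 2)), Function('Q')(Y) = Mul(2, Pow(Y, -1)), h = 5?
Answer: Rational(-74404, 3) ≈ -24801.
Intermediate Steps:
Function('o')(v, Z) = Mul(2, Pow(Add(-3, Pow(Add(1, Mul(-1, Z)), Rational(1, 2))), -1)) (Function('o')(v, Z) = Mul(2, Pow(Add(-3, Pow(Add(Z, Add(Mul(Z, -2), 1)), Rational(1, 2))), -1)) = Mul(2, Pow(Add(-3, Pow(Add(Z, Add(Mul(-2, Z), 1)), Rational(1, 2))), -1)) = Mul(2, Pow(Add(-3, Pow(Add(Z, Add(1, Mul(-2, Z))), Rational(1, 2))), -1)) = Mul(2, Pow(Add(-3, Pow(Add(1, Mul(-1, Z)), Rational(1, 2))), -1)))
Function('r')(T, s) = Add(Rational(1, 3), Mul(5, s)) (Function('r')(T, s) = Add(Mul(5, s), Mul(2, Pow(6, -1))) = Add(Mul(5, s), Mul(2, Rational(1, 6))) = Add(Mul(5, s), Rational(1, 3)) = Add(Rational(1, 3), Mul(5, s)))
Mul(Mul(38, 22), Function('r')(Function('o')(5, -5), -6)) = Mul(Mul(38, 22), Add(Rational(1, 3), Mul(5, -6))) = Mul(836, Add(Rational(1, 3), -30)) = Mul(836, Rational(-89, 3)) = Rational(-74404, 3)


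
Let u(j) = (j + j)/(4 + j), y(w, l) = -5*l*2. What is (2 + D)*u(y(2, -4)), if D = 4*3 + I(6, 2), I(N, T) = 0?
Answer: 280/11 ≈ 25.455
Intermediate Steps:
y(w, l) = -10*l
u(j) = 2*j/(4 + j) (u(j) = (2*j)/(4 + j) = 2*j/(4 + j))
D = 12 (D = 4*3 + 0 = 12 + 0 = 12)
(2 + D)*u(y(2, -4)) = (2 + 12)*(2*(-10*(-4))/(4 - 10*(-4))) = 14*(2*40/(4 + 40)) = 14*(2*40/44) = 14*(2*40*(1/44)) = 14*(20/11) = 280/11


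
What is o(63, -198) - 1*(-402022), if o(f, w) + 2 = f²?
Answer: 405989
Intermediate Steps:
o(f, w) = -2 + f²
o(63, -198) - 1*(-402022) = (-2 + 63²) - 1*(-402022) = (-2 + 3969) + 402022 = 3967 + 402022 = 405989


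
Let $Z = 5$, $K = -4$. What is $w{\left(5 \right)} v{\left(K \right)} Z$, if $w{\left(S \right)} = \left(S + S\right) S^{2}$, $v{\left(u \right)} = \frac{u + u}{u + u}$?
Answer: $1250$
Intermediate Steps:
$v{\left(u \right)} = 1$ ($v{\left(u \right)} = \frac{2 u}{2 u} = 2 u \frac{1}{2 u} = 1$)
$w{\left(S \right)} = 2 S^{3}$ ($w{\left(S \right)} = 2 S S^{2} = 2 S^{3}$)
$w{\left(5 \right)} v{\left(K \right)} Z = 2 \cdot 5^{3} \cdot 1 \cdot 5 = 2 \cdot 125 \cdot 5 = 250 \cdot 5 = 1250$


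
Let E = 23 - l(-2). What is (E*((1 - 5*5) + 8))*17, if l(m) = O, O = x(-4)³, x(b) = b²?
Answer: 1107856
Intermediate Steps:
O = 4096 (O = ((-4)²)³ = 16³ = 4096)
l(m) = 4096
E = -4073 (E = 23 - 1*4096 = 23 - 4096 = -4073)
(E*((1 - 5*5) + 8))*17 = -4073*((1 - 5*5) + 8)*17 = -4073*((1 - 25) + 8)*17 = -4073*(-24 + 8)*17 = -4073*(-16)*17 = 65168*17 = 1107856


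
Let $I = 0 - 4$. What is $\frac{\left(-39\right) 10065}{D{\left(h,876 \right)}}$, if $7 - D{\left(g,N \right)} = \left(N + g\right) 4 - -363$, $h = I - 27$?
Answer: $\frac{392535}{3736} \approx 105.07$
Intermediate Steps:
$I = -4$ ($I = 0 - 4 = -4$)
$h = -31$ ($h = -4 - 27 = -31$)
$D{\left(g,N \right)} = -356 - 4 N - 4 g$ ($D{\left(g,N \right)} = 7 - \left(\left(N + g\right) 4 - -363\right) = 7 - \left(\left(4 N + 4 g\right) + 363\right) = 7 - \left(363 + 4 N + 4 g\right) = -356 - 4 N - 4 g$)
$\frac{\left(-39\right) 10065}{D{\left(h,876 \right)}} = \frac{\left(-39\right) 10065}{-356 - 3504 - -124} = - \frac{392535}{-356 - 3504 + 124} = - \frac{392535}{-3736} = \left(-392535\right) \left(- \frac{1}{3736}\right) = \frac{392535}{3736}$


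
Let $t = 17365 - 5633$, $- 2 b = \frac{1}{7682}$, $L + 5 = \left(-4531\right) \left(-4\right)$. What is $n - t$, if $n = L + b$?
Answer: $\frac{98129867}{15364} \approx 6387.0$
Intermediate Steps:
$L = 18119$ ($L = -5 - -18124 = -5 + 18124 = 18119$)
$b = - \frac{1}{15364}$ ($b = - \frac{1}{2 \cdot 7682} = \left(- \frac{1}{2}\right) \frac{1}{7682} = - \frac{1}{15364} \approx -6.5087 \cdot 10^{-5}$)
$t = 11732$ ($t = 17365 - 5633 = 11732$)
$n = \frac{278380315}{15364}$ ($n = 18119 - \frac{1}{15364} = \frac{278380315}{15364} \approx 18119.0$)
$n - t = \frac{278380315}{15364} - 11732 = \frac{98129867}{15364}$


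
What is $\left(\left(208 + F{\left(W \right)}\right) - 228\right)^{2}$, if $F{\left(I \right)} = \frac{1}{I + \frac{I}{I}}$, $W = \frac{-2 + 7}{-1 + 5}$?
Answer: $\frac{30976}{81} \approx 382.42$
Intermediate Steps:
$W = \frac{5}{4} \approx 1.25$
$F{\left(I \right)} = \frac{1}{1 + I}$ ($F{\left(I \right)} = \frac{1}{I + 1} = \frac{1}{1 + I}$)
$\left(\left(208 + F{\left(W \right)}\right) - 228\right)^{2} = \left(\left(208 + \frac{1}{1 + \frac{5}{4}}\right) - 228\right)^{2} = \left(\left(208 + \frac{1}{\frac{9}{4}}\right) - 228\right)^{2} = \left(\left(208 + \frac{4}{9}\right) - 228\right)^{2} = \left(\frac{1876}{9} - 228\right)^{2} = \left(- \frac{176}{9}\right)^{2} = \frac{30976}{81}$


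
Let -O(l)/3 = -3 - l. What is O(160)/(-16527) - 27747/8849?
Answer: -154300610/48749141 ≈ -3.1652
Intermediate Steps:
O(l) = 9 + 3*l (O(l) = -3*(-3 - l) = 9 + 3*l)
O(160)/(-16527) - 27747/8849 = (9 + 3*160)/(-16527) - 27747/8849 = (9 + 480)*(-1/16527) - 27747*1/8849 = 489*(-1/16527) - 27747/8849 = -163/5509 - 27747/8849 = -154300610/48749141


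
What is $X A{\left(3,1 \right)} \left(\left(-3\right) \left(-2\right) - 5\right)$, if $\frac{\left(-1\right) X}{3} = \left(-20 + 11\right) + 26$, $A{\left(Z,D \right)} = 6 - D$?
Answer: $-255$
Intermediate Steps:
$X = -51$ ($X = - 3 \left(\left(-20 + 11\right) + 26\right) = - 3 \left(-9 + 26\right) = \left(-3\right) 17 = -51$)
$X A{\left(3,1 \right)} \left(\left(-3\right) \left(-2\right) - 5\right) = - 51 \left(6 - 1\right) \left(\left(-3\right) \left(-2\right) - 5\right) = - 51 \left(6 - 1\right) \left(6 - 5\right) = \left(-51\right) 5 \cdot 1 = \left(-255\right) 1 = -255$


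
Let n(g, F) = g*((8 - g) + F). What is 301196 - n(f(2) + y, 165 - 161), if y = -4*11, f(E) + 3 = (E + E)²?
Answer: 302529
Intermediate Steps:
f(E) = -3 + 4*E² (f(E) = -3 + (E + E)² = -3 + (2*E)² = -3 + 4*E²)
y = -44
n(g, F) = g*(8 + F - g)
301196 - n(f(2) + y, 165 - 161) = 301196 - ((-3 + 4*2²) - 44)*(8 + (165 - 161) - ((-3 + 4*2²) - 44)) = 301196 - ((-3 + 4*4) - 44)*(8 + 4 - ((-3 + 4*4) - 44)) = 301196 - ((-3 + 16) - 44)*(8 + 4 - ((-3 + 16) - 44)) = 301196 - (13 - 44)*(8 + 4 - (13 - 44)) = 301196 - (-31)*(8 + 4 - 1*(-31)) = 301196 - (-31)*(8 + 4 + 31) = 301196 - (-31)*43 = 301196 - 1*(-1333) = 301196 + 1333 = 302529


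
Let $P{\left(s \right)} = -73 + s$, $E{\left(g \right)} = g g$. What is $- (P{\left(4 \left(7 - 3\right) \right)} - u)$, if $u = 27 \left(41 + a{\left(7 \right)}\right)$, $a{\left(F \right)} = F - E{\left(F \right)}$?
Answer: $30$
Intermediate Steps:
$E{\left(g \right)} = g^{2}$
$a{\left(F \right)} = F - F^{2}$
$u = -27$ ($u = 27 \left(41 + 7 \left(1 - 7\right)\right) = 27 \left(41 + 7 \left(-6\right)\right) = 27 \left(41 - 42\right) = 27 \left(-1\right) = -27$)
$- (P{\left(4 \left(7 - 3\right) \right)} - u) = - (\left(-73 + 4 \left(7 - 3\right)\right) - -27) = - (\left(-73 + 4 \cdot 4\right) + 27) = - (\left(-73 + 16\right) + 27) = - (-57 + 27) = \left(-1\right) \left(-30\right) = 30$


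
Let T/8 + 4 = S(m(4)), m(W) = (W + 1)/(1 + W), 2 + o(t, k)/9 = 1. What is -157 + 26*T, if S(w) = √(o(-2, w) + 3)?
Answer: -989 + 208*I*√6 ≈ -989.0 + 509.49*I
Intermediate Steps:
o(t, k) = -9 (o(t, k) = -18 + 9*1 = -18 + 9 = -9)
m(W) = 1 (m(W) = (1 + W)/(1 + W) = 1)
S(w) = I*√6 (S(w) = √(-9 + 3) = √(-6) = I*√6)
T = -32 + 8*I*√6 (T = -32 + 8*(I*√6) = -32 + 8*I*√6 ≈ -32.0 + 19.596*I)
-157 + 26*T = -157 + 26*(-32 + 8*I*√6) = -157 + (-832 + 208*I*√6) = -989 + 208*I*√6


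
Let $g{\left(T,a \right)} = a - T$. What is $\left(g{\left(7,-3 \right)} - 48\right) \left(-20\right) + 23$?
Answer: $1183$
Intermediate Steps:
$\left(g{\left(7,-3 \right)} - 48\right) \left(-20\right) + 23 = \left(\left(-3 - 7\right) - 48\right) \left(-20\right) + 23 = \left(-10 - 48\right) \left(-20\right) + 23 = \left(-58\right) \left(-20\right) + 23 = 1160 + 23 = 1183$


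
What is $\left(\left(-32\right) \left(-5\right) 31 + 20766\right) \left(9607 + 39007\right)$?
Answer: $1250643764$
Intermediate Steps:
$\left(\left(-32\right) \left(-5\right) 31 + 20766\right) \left(9607 + 39007\right) = \left(160 \cdot 31 + 20766\right) 48614 = \left(4960 + 20766\right) 48614 = 25726 \cdot 48614 = 1250643764$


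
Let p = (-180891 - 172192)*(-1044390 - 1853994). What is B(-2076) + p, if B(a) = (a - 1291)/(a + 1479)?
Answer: 610951960372951/597 ≈ 1.0234e+12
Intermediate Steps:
B(a) = (-1291 + a)/(1479 + a)
p = 1023370117872 (p = -353083*(-2898384) = 1023370117872)
B(-2076) + p = (-1291 - 2076)/(1479 - 2076) + 1023370117872 = -3367/(-597) + 1023370117872 = -1/597*(-3367) + 1023370117872 = 3367/597 + 1023370117872 = 610951960372951/597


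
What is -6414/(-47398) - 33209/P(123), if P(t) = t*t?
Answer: -738501388/358542171 ≈ -2.0597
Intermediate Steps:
P(t) = t**2
-6414/(-47398) - 33209/P(123) = -6414/(-47398) - 33209/(123**2) = -6414*(-1/47398) - 33209/15129 = 3207/23699 - 33209*1/15129 = 3207/23699 - 33209/15129 = -738501388/358542171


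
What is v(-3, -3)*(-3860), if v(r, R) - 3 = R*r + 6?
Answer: -69480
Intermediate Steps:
v(r, R) = 9 + R*r (v(r, R) = 3 + (R*r + 6) = 3 + (6 + R*r) = 9 + R*r)
v(-3, -3)*(-3860) = (9 - 3*(-3))*(-3860) = (9 + 9)*(-3860) = 18*(-3860) = -69480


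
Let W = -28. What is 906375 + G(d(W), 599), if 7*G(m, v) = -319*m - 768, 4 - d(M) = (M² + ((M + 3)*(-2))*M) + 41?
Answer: 6159156/7 ≈ 8.7988e+5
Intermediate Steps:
d(M) = -37 - M² - M*(-6 - 2*M) (d(M) = 4 - ((M² + ((M + 3)*(-2))*M) + 41) = 4 - ((M² + ((3 + M)*(-2))*M) + 41) = 4 - ((M² + (-6 - 2*M)*M) + 41) = 4 - ((M² + M*(-6 - 2*M)) + 41) = 4 - (41 + M² + M*(-6 - 2*M)) = 4 + (-41 - M² - M*(-6 - 2*M)) = -37 - M² - M*(-6 - 2*M))
G(m, v) = -768/7 - 319*m/7 (G(m, v) = (-319*m - 768)/7 = (-768 - 319*m)/7 = -768/7 - 319*m/7)
906375 + G(d(W), 599) = 906375 + (-768/7 - 319*(-37 + (-28)² + 6*(-28))/7) = 906375 + (-768/7 - 319*(-37 + 784 - 168)/7) = 906375 + (-768/7 - 319/7*579) = 906375 + (-768/7 - 184701/7) = 906375 - 185469/7 = 6159156/7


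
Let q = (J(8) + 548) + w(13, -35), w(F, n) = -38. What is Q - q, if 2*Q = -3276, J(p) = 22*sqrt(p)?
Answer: -2148 - 44*sqrt(2) ≈ -2210.2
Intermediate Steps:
Q = -1638 (Q = (1/2)*(-3276) = -1638)
q = 510 + 44*sqrt(2) (q = (22*sqrt(8) + 548) - 38 = (22*(2*sqrt(2)) + 548) - 38 = (44*sqrt(2) + 548) - 38 = (548 + 44*sqrt(2)) - 38 = 510 + 44*sqrt(2) ≈ 572.23)
Q - q = -1638 - (510 + 44*sqrt(2)) = -1638 + (-510 - 44*sqrt(2)) = -2148 - 44*sqrt(2)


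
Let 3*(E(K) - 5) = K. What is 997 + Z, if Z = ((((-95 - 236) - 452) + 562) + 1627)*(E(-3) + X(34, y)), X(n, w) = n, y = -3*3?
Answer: 54425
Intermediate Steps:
E(K) = 5 + K/3
y = -9
Z = 53428 (Z = ((((-95 - 236) - 452) + 562) + 1627)*((5 + (⅓)*(-3)) + 34) = (((-331 - 452) + 562) + 1627)*((5 - 1) + 34) = ((-783 + 562) + 1627)*(4 + 34) = (-221 + 1627)*38 = 1406*38 = 53428)
997 + Z = 997 + 53428 = 54425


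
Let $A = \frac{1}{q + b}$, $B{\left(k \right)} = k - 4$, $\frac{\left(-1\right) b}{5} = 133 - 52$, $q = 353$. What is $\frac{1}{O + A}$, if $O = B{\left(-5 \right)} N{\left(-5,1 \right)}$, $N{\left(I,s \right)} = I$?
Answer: $\frac{52}{2339} \approx 0.022232$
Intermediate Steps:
$b = -405$ ($b = - 5 \left(133 - 52\right) = \left(-5\right) 81 = -405$)
$B{\left(k \right)} = -4 + k$ ($B{\left(k \right)} = k - 4 = -4 + k$)
$A = - \frac{1}{52}$ ($A = \frac{1}{353 - 405} = \frac{1}{-52} = - \frac{1}{52} \approx -0.019231$)
$O = 45$ ($O = \left(-4 - 5\right) \left(-5\right) = \left(-9\right) \left(-5\right) = 45$)
$\frac{1}{O + A} = \frac{1}{45 - \frac{1}{52}} = \frac{1}{\frac{2339}{52}} = \frac{52}{2339}$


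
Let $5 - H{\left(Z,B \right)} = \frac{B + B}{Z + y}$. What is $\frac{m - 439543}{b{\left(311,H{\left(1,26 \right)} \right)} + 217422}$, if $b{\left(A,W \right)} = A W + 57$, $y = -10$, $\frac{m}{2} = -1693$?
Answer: $- \frac{3986361}{1987478} \approx -2.0057$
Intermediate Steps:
$m = -3386$ ($m = 2 \left(-1693\right) = -3386$)
$H{\left(Z,B \right)} = 5 - \frac{2 B}{-10 + Z}$ ($H{\left(Z,B \right)} = 5 - \frac{B + B}{Z - 10} = 5 - \frac{2 B}{-10 + Z}$)
$b{\left(A,W \right)} = 57 + A W$
$\frac{m - 439543}{b{\left(311,H{\left(1,26 \right)} \right)} + 217422} = \frac{-3386 - 439543}{\left(57 + 311 \frac{-50 - 52 + 5 \cdot 1}{-10 + 1}\right) + 217422} = - \frac{442929}{\left(57 + 311 \frac{-50 - 52 + 5}{-9}\right) + 217422} = - \frac{442929}{\left(57 + 311 \left(\left(- \frac{1}{9}\right) \left(-97\right)\right)\right) + 217422} = - \frac{442929}{\left(57 + 311 \cdot \frac{97}{9}\right) + 217422} = - \frac{442929}{\left(57 + \frac{30167}{9}\right) + 217422} = - \frac{442929}{\frac{30680}{9} + 217422} = - \frac{442929}{\frac{1987478}{9}} = \left(-442929\right) \frac{9}{1987478} = - \frac{3986361}{1987478}$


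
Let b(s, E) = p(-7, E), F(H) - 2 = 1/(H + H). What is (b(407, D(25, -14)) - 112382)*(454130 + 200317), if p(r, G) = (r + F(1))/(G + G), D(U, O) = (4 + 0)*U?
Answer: -29419230991623/400 ≈ -7.3548e+10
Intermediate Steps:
D(U, O) = 4*U
F(H) = 2 + 1/(2*H) (F(H) = 2 + 1/(H + H) = 2 + 1/(2*H))
p(r, G) = (5/2 + r)/(2*G) (p(r, G) = (r + (2 + (½)/1))/(G + G) = (r + (2 + (½)*1))/((2*G)) = (r + (2 + ½))*(1/(2*G)) = (r + 5/2)*(1/(2*G)) = (5/2 + r)*(1/(2*G)) = (5/2 + r)/(2*G))
b(s, E) = -9/(4*E) (b(s, E) = (5 + 2*(-7))/(4*E) = (5 - 14)/(4*E) = (¼)*(-9)/E = -9/(4*E))
(b(407, D(25, -14)) - 112382)*(454130 + 200317) = (-9/(4*(4*25)) - 112382)*(454130 + 200317) = (-9/4/100 - 112382)*654447 = (-9/4*1/100 - 112382)*654447 = (-9/400 - 112382)*654447 = -44952809/400*654447 = -29419230991623/400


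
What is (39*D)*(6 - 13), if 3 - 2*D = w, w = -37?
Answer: -5460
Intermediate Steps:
D = 20 (D = 3/2 - ½*(-37) = 3/2 + 37/2 = 20)
(39*D)*(6 - 13) = (39*20)*(6 - 13) = 780*(-7) = -5460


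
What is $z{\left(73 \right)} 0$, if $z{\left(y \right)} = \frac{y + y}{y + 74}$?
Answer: $0$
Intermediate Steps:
$z{\left(y \right)} = \frac{2 y}{74 + y}$
$z{\left(73 \right)} 0 = 2 \cdot 73 \frac{1}{74 + 73} \cdot 0 = 2 \cdot 73 \cdot \frac{1}{147} \cdot 0 = \frac{146}{147} \cdot 0 = 0$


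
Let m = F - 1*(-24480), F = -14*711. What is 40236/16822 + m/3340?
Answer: 94686153/14046370 ≈ 6.7410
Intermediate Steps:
F = -9954
m = 14526 (m = -9954 - 1*(-24480) = -9954 + 24480 = 14526)
40236/16822 + m/3340 = 40236/16822 + 14526/3340 = 40236*(1/16822) + 14526*(1/3340) = 20118/8411 + 7263/1670 = 94686153/14046370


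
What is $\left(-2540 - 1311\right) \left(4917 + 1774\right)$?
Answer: $-25767041$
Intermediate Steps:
$\left(-2540 - 1311\right) \left(4917 + 1774\right) = \left(-3851\right) 6691 = -25767041$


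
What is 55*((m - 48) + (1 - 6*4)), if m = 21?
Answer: -2750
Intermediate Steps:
55*((m - 48) + (1 - 6*4)) = 55*((21 - 48) + (1 - 6*4)) = 55*(-27 + (1 - 24)) = 55*(-27 - 23) = 55*(-50) = -2750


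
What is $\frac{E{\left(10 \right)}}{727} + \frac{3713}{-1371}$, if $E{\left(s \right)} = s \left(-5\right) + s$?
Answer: $- \frac{2754191}{996717} \approx -2.7633$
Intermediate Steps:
$E{\left(s \right)} = - 4 s$ ($E{\left(s \right)} = - 5 s + s = - 4 s$)
$\frac{E{\left(10 \right)}}{727} + \frac{3713}{-1371} = \frac{\left(-4\right) 10}{727} + \frac{3713}{-1371} = \left(-40\right) \frac{1}{727} + 3713 \left(- \frac{1}{1371}\right) = - \frac{40}{727} - \frac{3713}{1371} = - \frac{2754191}{996717}$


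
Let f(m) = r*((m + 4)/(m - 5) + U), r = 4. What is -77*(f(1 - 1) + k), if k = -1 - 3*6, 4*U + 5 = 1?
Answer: 10087/5 ≈ 2017.4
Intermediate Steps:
U = -1 (U = -5/4 + (¼)*1 = -5/4 + ¼ = -1)
k = -19 (k = -1 - 18 = -19)
f(m) = -4 + 4*(4 + m)/(-5 + m) (f(m) = 4*((m + 4)/(m - 5) - 1) = 4*((4 + m)/(-5 + m) - 1) = 4*(-1 + (4 + m)/(-5 + m)) = -4 + 4*(4 + m)/(-5 + m))
-77*(f(1 - 1) + k) = -77*(36/(-5 + (1 - 1)) - 19) = -77*(36/(-5 + 0) - 19) = -77*(36/(-5) - 19) = -77*(36*(-⅕) - 19) = -77*(-36/5 - 19) = -77*(-131/5) = 10087/5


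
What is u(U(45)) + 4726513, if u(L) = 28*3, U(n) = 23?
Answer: 4726597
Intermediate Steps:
u(L) = 84
u(U(45)) + 4726513 = 84 + 4726513 = 4726597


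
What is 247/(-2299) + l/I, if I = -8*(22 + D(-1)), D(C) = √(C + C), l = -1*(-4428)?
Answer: (-26*√2 + 134519*I)/(242*(√2 - 22*I)) ≈ -25.163 + 1.6106*I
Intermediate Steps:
l = 4428
D(C) = √2*√C (D(C) = √(2*C) = √2*√C)
I = -176 - 8*I*√2 (I = -8*(22 + √2*√(-1)) = -8*(22 + √2*I) = -8*(22 + I*√2) = -176 - 8*I*√2 ≈ -176.0 - 11.314*I)
247/(-2299) + l/I = 247/(-2299) + 4428/(-176 - 8*I*√2) = 247*(-1/2299) + 4428/(-176 - 8*I*√2) = -13/121 + 4428/(-176 - 8*I*√2)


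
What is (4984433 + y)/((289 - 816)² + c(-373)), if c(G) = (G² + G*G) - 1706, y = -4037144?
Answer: 135327/79183 ≈ 1.7090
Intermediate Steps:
c(G) = -1706 + 2*G² (c(G) = (G² + G²) - 1706 = 2*G² - 1706 = -1706 + 2*G²)
(4984433 + y)/((289 - 816)² + c(-373)) = (4984433 - 4037144)/((289 - 816)² + (-1706 + 2*(-373)²)) = 947289/((-527)² + (-1706 + 2*139129)) = 947289/(277729 + (-1706 + 278258)) = 947289/(277729 + 276552) = 947289/554281 = 947289*(1/554281) = 135327/79183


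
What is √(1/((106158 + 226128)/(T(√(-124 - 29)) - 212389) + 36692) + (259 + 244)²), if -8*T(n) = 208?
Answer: √1707534793845571356665126/2597866298 ≈ 503.00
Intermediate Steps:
T(n) = -26 (T(n) = -⅛*208 = -26)
√(1/((106158 + 226128)/(T(√(-124 - 29)) - 212389) + 36692) + (259 + 244)²) = √(1/((106158 + 226128)/(-26 - 212389) + 36692) + (259 + 244)²) = √(1/(332286/(-212415) + 36692) + 503²) = √(1/(332286*(-1/212415) + 36692) + 253009) = √(1/(-110762/70805 + 36692) + 253009) = √(1/(2597866298/70805) + 253009) = √(70805/2597866298 + 253009) = √(657283554261487/2597866298) = √1707534793845571356665126/2597866298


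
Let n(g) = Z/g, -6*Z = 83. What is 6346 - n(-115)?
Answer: 4378657/690 ≈ 6345.9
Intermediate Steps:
Z = -83/6 (Z = -⅙*83 = -83/6 ≈ -13.833)
n(g) = -83/(6*g)
6346 - n(-115) = 6346 - (-83)/(6*(-115)) = 6346 - (-83)*(-1)/(6*115) = 6346 - 1*83/690 = 6346 - 83/690 = 4378657/690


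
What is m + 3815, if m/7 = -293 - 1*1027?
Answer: -5425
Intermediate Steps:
m = -9240 (m = 7*(-293 - 1*1027) = 7*(-293 - 1027) = 7*(-1320) = -9240)
m + 3815 = -9240 + 3815 = -5425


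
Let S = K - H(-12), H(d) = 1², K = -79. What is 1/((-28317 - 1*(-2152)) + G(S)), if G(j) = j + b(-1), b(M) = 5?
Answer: -1/26240 ≈ -3.8110e-5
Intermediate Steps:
H(d) = 1
S = -80 (S = -79 - 1*1 = -79 - 1 = -80)
G(j) = 5 + j (G(j) = j + 5 = 5 + j)
1/((-28317 - 1*(-2152)) + G(S)) = 1/((-28317 - 1*(-2152)) + (5 - 80)) = 1/((-28317 + 2152) - 75) = 1/(-26165 - 75) = 1/(-26240) = -1/26240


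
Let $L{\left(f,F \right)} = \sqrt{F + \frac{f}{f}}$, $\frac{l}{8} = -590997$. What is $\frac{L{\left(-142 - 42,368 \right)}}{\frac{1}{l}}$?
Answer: $- 14183928 \sqrt{41} \approx -9.0822 \cdot 10^{7}$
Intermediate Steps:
$l = -4727976$ ($l = 8 \left(-590997\right) = -4727976$)
$L{\left(f,F \right)} = \sqrt{1 + F}$ ($L{\left(f,F \right)} = \sqrt{F + 1} = \sqrt{1 + F}$)
$\frac{L{\left(-142 - 42,368 \right)}}{\frac{1}{l}} = \frac{\sqrt{1 + 368}}{\frac{1}{-4727976}} = \frac{\sqrt{369}}{- \frac{1}{4727976}} = 3 \sqrt{41} \left(-4727976\right) = - 14183928 \sqrt{41}$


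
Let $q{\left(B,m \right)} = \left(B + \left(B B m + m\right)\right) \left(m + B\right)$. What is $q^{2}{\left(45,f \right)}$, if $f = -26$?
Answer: $999978000121$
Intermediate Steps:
$q{\left(B,m \right)} = \left(B + m\right) \left(B + m + m B^{2}\right)$ ($q{\left(B,m \right)} = \left(B + \left(B^{2} m + m\right)\right) \left(B + m\right) = \left(B + \left(m B^{2} + m\right)\right) \left(B + m\right) = \left(B + \left(m + m B^{2}\right)\right) \left(B + m\right) = \left(B + m + m B^{2}\right) \left(B + m\right) = \left(B + m\right) \left(B + m + m B^{2}\right)$)
$q^{2}{\left(45,f \right)} = \left(45^{2} + \left(-26\right)^{2} - 26 \cdot 45^{3} + 45^{2} \left(-26\right)^{2} + 2 \cdot 45 \left(-26\right)\right)^{2} = \left(2025 + 676 - 2369250 + 2025 \cdot 676 - 2340\right)^{2} = \left(2025 + 676 - 2369250 + 1368900 - 2340\right)^{2} = \left(-999989\right)^{2} = 999978000121$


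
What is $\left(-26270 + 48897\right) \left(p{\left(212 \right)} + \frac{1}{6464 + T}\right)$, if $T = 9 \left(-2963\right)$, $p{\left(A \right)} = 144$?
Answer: $\frac{65827169837}{20203} \approx 3.2583 \cdot 10^{6}$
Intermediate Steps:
$T = -26667$
$\left(-26270 + 48897\right) \left(p{\left(212 \right)} + \frac{1}{6464 + T}\right) = \left(-26270 + 48897\right) \left(144 + \frac{1}{6464 - 26667}\right) = 22627 \left(144 + \frac{1}{-20203}\right) = 22627 \left(144 - \frac{1}{20203}\right) = 22627 \cdot \frac{2909231}{20203} = \frac{65827169837}{20203}$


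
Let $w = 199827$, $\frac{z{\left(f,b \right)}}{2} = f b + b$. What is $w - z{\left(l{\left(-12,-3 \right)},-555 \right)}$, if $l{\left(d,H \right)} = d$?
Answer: $187617$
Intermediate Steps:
$z{\left(f,b \right)} = 2 b + 2 b f$ ($z{\left(f,b \right)} = 2 \left(f b + b\right) = 2 \left(b f + b\right) = 2 \left(b + b f\right) = 2 b + 2 b f$)
$w - z{\left(l{\left(-12,-3 \right)},-555 \right)} = 199827 - 2 \left(-555\right) \left(1 - 12\right) = 199827 - 2 \left(-555\right) \left(-11\right) = 199827 - 12210 = 187617$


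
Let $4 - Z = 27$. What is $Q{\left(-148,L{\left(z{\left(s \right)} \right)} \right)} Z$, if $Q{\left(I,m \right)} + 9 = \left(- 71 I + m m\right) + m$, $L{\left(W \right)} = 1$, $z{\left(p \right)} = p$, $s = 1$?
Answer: $-241523$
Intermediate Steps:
$Q{\left(I,m \right)} = -9 + m + m^{2} - 71 I$ ($Q{\left(I,m \right)} = -9 - \left(- m + 71 I - m m\right) = -9 - \left(- m - m^{2} + 71 I\right) = -9 + \left(m + m^{2} - 71 I\right) = -9 + m + m^{2} - 71 I$)
$Z = -23$ ($Z = 4 - 27 = -23$)
$Q{\left(-148,L{\left(z{\left(s \right)} \right)} \right)} Z = \left(-9 + 1 + 1^{2} - -10508\right) \left(-23\right) = \left(-9 + 1 + 1 + 10508\right) \left(-23\right) = 10501 \left(-23\right) = -241523$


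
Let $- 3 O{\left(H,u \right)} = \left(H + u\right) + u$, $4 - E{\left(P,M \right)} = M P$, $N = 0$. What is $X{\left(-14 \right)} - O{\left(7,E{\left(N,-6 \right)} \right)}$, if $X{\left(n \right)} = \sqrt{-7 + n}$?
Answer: $5 + i \sqrt{21} \approx 5.0 + 4.5826 i$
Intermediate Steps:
$E{\left(P,M \right)} = 4 - M P$
$O{\left(H,u \right)} = - \frac{2 u}{3} - \frac{H}{3}$ ($O{\left(H,u \right)} = - \frac{\left(H + u\right) + u}{3} = - \frac{H + 2 u}{3} = - \frac{2 u}{3} - \frac{H}{3}$)
$X{\left(-14 \right)} - O{\left(7,E{\left(N,-6 \right)} \right)} = \sqrt{-7 - 14} - \left(- \frac{2 \left(4 - \left(-6\right) 0\right)}{3} - \frac{7}{3}\right) = \sqrt{-21} - \left(- \frac{2 \left(4 + 0\right)}{3} - \frac{7}{3}\right) = i \sqrt{21} - \left(\left(- \frac{2}{3}\right) 4 - \frac{7}{3}\right) = i \sqrt{21} - \left(- \frac{8}{3} - \frac{7}{3}\right) = i \sqrt{21} - -5 = i \sqrt{21} + 5 = 5 + i \sqrt{21}$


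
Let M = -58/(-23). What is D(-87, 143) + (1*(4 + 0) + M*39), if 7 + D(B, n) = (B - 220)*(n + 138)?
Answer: -1981948/23 ≈ -86172.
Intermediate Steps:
D(B, n) = -7 + (-220 + B)*(138 + n) (D(B, n) = -7 + (B - 220)*(n + 138) = -7 + (-220 + B)*(138 + n))
M = 58/23 (M = -58*(-1/23) = 58/23 ≈ 2.5217)
D(-87, 143) + (1*(4 + 0) + M*39) = (-30367 - 220*143 + 138*(-87) - 87*143) + (1*(4 + 0) + (58/23)*39) = (-30367 - 31460 - 12006 - 12441) + (1*4 + 2262/23) = -86274 + (4 + 2262/23) = -86274 + 2354/23 = -1981948/23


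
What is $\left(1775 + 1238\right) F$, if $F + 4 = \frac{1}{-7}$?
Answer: $- \frac{87377}{7} \approx -12482.0$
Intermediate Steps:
$F = - \frac{29}{7}$ ($F = -4 + \frac{1}{-7} = -4 - \frac{1}{7} = - \frac{29}{7} \approx -4.1429$)
$\left(1775 + 1238\right) F = \left(1775 + 1238\right) \left(- \frac{29}{7}\right) = 3013 \left(- \frac{29}{7}\right) = - \frac{87377}{7}$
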